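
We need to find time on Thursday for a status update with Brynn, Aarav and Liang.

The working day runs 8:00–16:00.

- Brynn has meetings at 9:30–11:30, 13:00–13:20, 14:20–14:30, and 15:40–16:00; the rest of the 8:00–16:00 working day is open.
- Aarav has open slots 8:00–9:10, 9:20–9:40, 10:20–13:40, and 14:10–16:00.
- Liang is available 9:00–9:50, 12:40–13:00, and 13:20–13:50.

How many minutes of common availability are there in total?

Brynn free within 08:00–16:00: 08:00–09:30, 11:30–13:00, 13:20–14:20, 14:30–15:40.
Brynn ∩ Aarav: 08:00–09:10, 09:20–09:30, 11:30–13:00, 13:20–13:40, 14:10–14:20, 14:30–15:40.
Brynn ∩ Aarav ∩ Liang: 09:00–09:10, 09:20–09:30, 12:40–13:00, 13:20–13:40.
Total common minutes: 10 + 10 + 20 + 20 = 60.

60 minutes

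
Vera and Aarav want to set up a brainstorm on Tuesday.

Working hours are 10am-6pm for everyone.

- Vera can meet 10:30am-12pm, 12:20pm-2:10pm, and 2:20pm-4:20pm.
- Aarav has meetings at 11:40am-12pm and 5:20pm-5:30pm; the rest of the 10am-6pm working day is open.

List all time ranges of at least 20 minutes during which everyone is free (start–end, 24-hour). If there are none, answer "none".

Aarav free within 10:00–18:00: 10:00–11:40, 12:00–17:20, 17:30–18:00.
Vera ∩ Aarav: 10:30–11:40, 12:20–14:10, 14:20–16:20.
Windows ≥ 20 min: 10:30–11:40, 12:20–14:10, 14:20–16:20.

10:30–11:40, 12:20–14:10, 14:20–16:20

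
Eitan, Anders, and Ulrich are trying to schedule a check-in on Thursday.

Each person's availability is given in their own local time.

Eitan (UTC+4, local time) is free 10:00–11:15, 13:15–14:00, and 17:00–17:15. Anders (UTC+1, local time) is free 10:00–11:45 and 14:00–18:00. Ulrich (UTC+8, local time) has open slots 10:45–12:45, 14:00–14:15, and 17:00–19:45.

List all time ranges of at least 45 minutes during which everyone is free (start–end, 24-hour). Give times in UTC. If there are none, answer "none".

09:15–10:00

Eitan → UTC: 06:00–07:15, 09:15–10:00, 13:00–13:15.
Anders → UTC: 09:00–10:45, 13:00–17:00.
Ulrich → UTC: 02:45–04:45, 06:00–06:15, 09:00–11:45.
Eitan ∩ Anders: 09:15–10:00, 13:00–13:15.
Eitan ∩ Anders ∩ Ulrich: 09:15–10:00.
Windows ≥ 45 min: 09:15–10:00.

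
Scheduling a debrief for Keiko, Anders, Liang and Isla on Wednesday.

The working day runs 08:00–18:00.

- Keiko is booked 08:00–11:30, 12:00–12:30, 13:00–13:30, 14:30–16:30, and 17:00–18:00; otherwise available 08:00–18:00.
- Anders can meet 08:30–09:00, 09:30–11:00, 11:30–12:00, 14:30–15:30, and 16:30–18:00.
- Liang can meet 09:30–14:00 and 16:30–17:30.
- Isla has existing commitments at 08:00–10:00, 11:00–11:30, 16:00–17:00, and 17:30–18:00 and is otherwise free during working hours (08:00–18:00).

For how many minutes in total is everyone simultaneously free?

Keiko free within 08:00–18:00: 11:30–12:00, 12:30–13:00, 13:30–14:30, 16:30–17:00.
Isla free within 08:00–18:00: 10:00–11:00, 11:30–16:00, 17:00–17:30.
Keiko ∩ Anders: 11:30–12:00, 16:30–17:00.
Keiko ∩ Anders ∩ Liang: 11:30–12:00, 16:30–17:00.
Keiko ∩ Anders ∩ Liang ∩ Isla: 11:30–12:00.
Total common minutes: 30.

30 minutes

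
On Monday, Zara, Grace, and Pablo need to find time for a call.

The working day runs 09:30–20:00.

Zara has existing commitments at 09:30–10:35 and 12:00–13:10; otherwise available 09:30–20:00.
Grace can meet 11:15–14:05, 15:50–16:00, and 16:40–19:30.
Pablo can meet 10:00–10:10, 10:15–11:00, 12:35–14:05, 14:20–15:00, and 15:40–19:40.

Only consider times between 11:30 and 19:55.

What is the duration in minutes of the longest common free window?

Zara free within 09:30–20:00: 10:35–12:00, 13:10–20:00.
Zara ∩ Grace: 11:15–12:00, 13:10–14:05, 15:50–16:00, 16:40–19:30.
Zara ∩ Grace ∩ Pablo: 13:10–14:05, 15:50–16:00, 16:40–19:30.
Restricted to 11:30–19:55: 13:10–14:05, 15:50–16:00, 16:40–19:30.
Common window lengths: 55, 10, 170 min; longest is 170.

170 minutes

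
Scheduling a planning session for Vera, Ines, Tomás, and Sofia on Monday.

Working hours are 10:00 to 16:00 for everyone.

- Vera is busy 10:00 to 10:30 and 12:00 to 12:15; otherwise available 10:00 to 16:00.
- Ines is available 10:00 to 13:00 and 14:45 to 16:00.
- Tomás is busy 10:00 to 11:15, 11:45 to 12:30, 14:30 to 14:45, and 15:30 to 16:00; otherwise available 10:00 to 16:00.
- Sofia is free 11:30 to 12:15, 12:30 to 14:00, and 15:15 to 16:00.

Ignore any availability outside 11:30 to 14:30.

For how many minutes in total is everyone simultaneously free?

45 minutes

Vera free within 10:00–16:00: 10:30–12:00, 12:15–16:00.
Tomás free within 10:00–16:00: 11:15–11:45, 12:30–14:30, 14:45–15:30.
Vera ∩ Ines: 10:30–12:00, 12:15–13:00, 14:45–16:00.
Vera ∩ Ines ∩ Tomás: 11:15–11:45, 12:30–13:00, 14:45–15:30.
Vera ∩ Ines ∩ Tomás ∩ Sofia: 11:30–11:45, 12:30–13:00, 15:15–15:30.
Restricted to 11:30–14:30: 11:30–11:45, 12:30–13:00.
Total common minutes: 15 + 30 = 45.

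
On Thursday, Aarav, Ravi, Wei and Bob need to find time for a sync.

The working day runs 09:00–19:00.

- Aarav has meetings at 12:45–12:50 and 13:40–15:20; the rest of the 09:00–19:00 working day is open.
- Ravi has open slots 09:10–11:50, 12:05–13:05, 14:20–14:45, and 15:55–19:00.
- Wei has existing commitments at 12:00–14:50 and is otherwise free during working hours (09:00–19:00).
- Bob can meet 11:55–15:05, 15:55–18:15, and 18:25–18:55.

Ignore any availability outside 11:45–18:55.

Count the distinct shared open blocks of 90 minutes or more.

1

Aarav free within 09:00–19:00: 09:00–12:45, 12:50–13:40, 15:20–19:00.
Wei free within 09:00–19:00: 09:00–12:00, 14:50–19:00.
Aarav ∩ Ravi: 09:10–11:50, 12:05–12:45, 12:50–13:05, 15:55–19:00.
Aarav ∩ Ravi ∩ Wei: 09:10–11:50, 15:55–19:00.
Aarav ∩ Ravi ∩ Wei ∩ Bob: 15:55–18:15, 18:25–18:55.
Restricted to 11:45–18:55: 15:55–18:15, 18:25–18:55.
Windows ≥ 90 min: 15:55–18:15.
That's 1 window.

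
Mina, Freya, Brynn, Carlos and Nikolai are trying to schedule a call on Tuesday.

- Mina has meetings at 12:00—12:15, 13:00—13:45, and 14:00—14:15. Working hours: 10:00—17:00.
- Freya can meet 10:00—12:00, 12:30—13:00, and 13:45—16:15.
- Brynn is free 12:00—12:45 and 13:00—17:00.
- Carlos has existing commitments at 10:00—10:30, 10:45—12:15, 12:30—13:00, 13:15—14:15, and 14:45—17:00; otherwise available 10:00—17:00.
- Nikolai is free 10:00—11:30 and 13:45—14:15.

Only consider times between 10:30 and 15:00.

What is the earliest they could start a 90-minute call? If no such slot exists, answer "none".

Mina free within 10:00–17:00: 10:00–12:00, 12:15–13:00, 13:45–14:00, 14:15–17:00.
Carlos free within 10:00–17:00: 10:30–10:45, 12:15–12:30, 13:00–13:15, 14:15–14:45.
Mina ∩ Freya: 10:00–12:00, 12:30–13:00, 13:45–14:00, 14:15–16:15.
Mina ∩ Freya ∩ Brynn: 12:30–12:45, 13:45–14:00, 14:15–16:15.
Mina ∩ Freya ∩ Brynn ∩ Carlos: 14:15–14:45.
Mina ∩ Freya ∩ Brynn ∩ Carlos ∩ Nikolai: (none).
Restricted to 10:30–15:00: (none).
Windows ≥ 90 min: (none).

none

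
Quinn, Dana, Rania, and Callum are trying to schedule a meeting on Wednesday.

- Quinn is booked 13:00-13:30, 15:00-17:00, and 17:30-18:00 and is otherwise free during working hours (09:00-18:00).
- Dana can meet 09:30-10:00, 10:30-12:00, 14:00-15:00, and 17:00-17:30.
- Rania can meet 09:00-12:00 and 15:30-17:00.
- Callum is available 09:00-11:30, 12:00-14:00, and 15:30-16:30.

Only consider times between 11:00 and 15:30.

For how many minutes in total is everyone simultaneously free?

30 minutes

Quinn free within 09:00–18:00: 09:00–13:00, 13:30–15:00, 17:00–17:30.
Quinn ∩ Dana: 09:30–10:00, 10:30–12:00, 14:00–15:00, 17:00–17:30.
Quinn ∩ Dana ∩ Rania: 09:30–10:00, 10:30–12:00.
Quinn ∩ Dana ∩ Rania ∩ Callum: 09:30–10:00, 10:30–11:30.
Restricted to 11:00–15:30: 11:00–11:30.
Total common minutes: 30.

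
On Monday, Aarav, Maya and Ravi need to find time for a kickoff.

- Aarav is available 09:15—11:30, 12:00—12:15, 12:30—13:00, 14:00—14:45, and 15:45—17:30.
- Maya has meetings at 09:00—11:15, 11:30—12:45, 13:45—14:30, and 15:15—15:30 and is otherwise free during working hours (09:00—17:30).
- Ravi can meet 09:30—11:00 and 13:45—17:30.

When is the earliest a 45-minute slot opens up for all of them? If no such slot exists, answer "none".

15:45

Maya free within 09:00–17:30: 11:15–11:30, 12:45–13:45, 14:30–15:15, 15:30–17:30.
Aarav ∩ Maya: 11:15–11:30, 12:45–13:00, 14:30–14:45, 15:45–17:30.
Aarav ∩ Maya ∩ Ravi: 14:30–14:45, 15:45–17:30.
Windows ≥ 45 min: 15:45–17:30.
Earliest such window starts at 15:45.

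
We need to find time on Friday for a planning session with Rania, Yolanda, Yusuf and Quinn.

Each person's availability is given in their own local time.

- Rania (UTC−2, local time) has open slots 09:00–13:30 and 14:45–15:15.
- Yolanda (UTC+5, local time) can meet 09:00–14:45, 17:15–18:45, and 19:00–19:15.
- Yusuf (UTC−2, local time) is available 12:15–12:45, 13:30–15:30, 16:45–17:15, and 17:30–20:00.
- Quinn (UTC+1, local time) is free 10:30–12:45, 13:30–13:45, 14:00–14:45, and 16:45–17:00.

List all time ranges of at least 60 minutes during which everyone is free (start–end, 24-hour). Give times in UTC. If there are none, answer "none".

Rania → UTC: 11:00–15:30, 16:45–17:15.
Yolanda → UTC: 04:00–09:45, 12:15–13:45, 14:00–14:15.
Yusuf → UTC: 14:15–14:45, 15:30–17:30, 18:45–19:15, 19:30–22:00.
Quinn → UTC: 09:30–11:45, 12:30–12:45, 13:00–13:45, 15:45–16:00.
Rania ∩ Yolanda: 12:15–13:45, 14:00–14:15.
Rania ∩ Yolanda ∩ Yusuf: (none).
Rania ∩ Yolanda ∩ Yusuf ∩ Quinn: (none).
Windows ≥ 60 min: (none).

none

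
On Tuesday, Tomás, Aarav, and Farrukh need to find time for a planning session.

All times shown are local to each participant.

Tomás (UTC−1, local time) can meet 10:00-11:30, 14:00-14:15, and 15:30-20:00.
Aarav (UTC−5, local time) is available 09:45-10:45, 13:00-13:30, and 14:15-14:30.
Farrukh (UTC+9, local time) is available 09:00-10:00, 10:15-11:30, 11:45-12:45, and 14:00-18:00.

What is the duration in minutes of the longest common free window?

Tomás → UTC: 11:00–12:30, 15:00–15:15, 16:30–21:00.
Aarav → UTC: 14:45–15:45, 18:00–18:30, 19:15–19:30.
Farrukh → UTC: 00:00–01:00, 01:15–02:30, 02:45–03:45, 05:00–09:00.
Tomás ∩ Aarav: 15:00–15:15, 18:00–18:30, 19:15–19:30.
Tomás ∩ Aarav ∩ Farrukh: (none).
No common window.

0 minutes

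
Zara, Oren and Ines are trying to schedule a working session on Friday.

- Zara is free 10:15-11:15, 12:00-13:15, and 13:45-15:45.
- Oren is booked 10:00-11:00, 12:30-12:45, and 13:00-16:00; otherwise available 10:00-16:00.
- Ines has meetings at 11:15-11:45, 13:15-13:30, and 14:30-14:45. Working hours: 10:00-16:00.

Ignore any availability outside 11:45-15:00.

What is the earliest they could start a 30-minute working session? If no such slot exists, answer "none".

Oren free within 10:00–16:00: 11:00–12:30, 12:45–13:00.
Ines free within 10:00–16:00: 10:00–11:15, 11:45–13:15, 13:30–14:30, 14:45–16:00.
Zara ∩ Oren: 11:00–11:15, 12:00–12:30, 12:45–13:00.
Zara ∩ Oren ∩ Ines: 11:00–11:15, 12:00–12:30, 12:45–13:00.
Restricted to 11:45–15:00: 12:00–12:30, 12:45–13:00.
Windows ≥ 30 min: 12:00–12:30.
Earliest such window starts at 12:00.

12:00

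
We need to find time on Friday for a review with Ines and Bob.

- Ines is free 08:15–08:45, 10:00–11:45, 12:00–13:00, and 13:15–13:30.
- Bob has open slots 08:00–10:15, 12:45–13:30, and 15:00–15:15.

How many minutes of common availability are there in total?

75 minutes

Ines ∩ Bob: 08:15–08:45, 10:00–10:15, 12:45–13:00, 13:15–13:30.
Total common minutes: 30 + 15 + 15 + 15 = 75.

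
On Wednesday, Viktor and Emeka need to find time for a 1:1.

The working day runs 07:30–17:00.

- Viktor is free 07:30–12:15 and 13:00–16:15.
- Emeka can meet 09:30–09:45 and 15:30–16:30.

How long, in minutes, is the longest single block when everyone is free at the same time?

Viktor ∩ Emeka: 09:30–09:45, 15:30–16:15.
Common window lengths: 15, 45 min; longest is 45.

45 minutes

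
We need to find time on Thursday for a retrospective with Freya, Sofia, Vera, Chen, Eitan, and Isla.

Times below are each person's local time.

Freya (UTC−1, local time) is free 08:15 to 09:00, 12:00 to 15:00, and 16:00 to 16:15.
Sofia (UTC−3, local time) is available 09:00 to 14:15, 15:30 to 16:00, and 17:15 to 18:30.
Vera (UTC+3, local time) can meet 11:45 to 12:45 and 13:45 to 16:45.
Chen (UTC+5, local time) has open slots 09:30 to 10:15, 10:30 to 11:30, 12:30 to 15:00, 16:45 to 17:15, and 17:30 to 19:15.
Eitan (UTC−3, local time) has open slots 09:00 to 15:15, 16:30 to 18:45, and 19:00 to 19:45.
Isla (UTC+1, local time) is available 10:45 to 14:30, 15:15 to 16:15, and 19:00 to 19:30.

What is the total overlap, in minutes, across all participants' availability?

30 minutes

Freya → UTC: 09:15–10:00, 13:00–16:00, 17:00–17:15.
Sofia → UTC: 12:00–17:15, 18:30–19:00, 20:15–21:30.
Vera → UTC: 08:45–09:45, 10:45–13:45.
Chen → UTC: 04:30–05:15, 05:30–06:30, 07:30–10:00, 11:45–12:15, 12:30–14:15.
Eitan → UTC: 12:00–18:15, 19:30–21:45, 22:00–22:45.
Isla → UTC: 09:45–13:30, 14:15–15:15, 18:00–18:30.
Freya ∩ Sofia: 13:00–16:00, 17:00–17:15.
Freya ∩ Sofia ∩ Vera: 13:00–13:45.
Freya ∩ Sofia ∩ Vera ∩ Chen: 13:00–13:45.
Freya ∩ Sofia ∩ Vera ∩ Chen ∩ Eitan: 13:00–13:45.
Freya ∩ Sofia ∩ Vera ∩ Chen ∩ Eitan ∩ Isla: 13:00–13:30.
Total common minutes: 30.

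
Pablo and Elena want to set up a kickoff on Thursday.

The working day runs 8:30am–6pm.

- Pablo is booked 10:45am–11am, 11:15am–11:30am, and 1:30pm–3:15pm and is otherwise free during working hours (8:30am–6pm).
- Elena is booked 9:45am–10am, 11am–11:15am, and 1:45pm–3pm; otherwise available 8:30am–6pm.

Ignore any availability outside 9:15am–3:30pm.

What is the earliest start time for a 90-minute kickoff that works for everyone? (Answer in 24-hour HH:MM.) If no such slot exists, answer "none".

11:30

Pablo free within 08:30–18:00: 08:30–10:45, 11:00–11:15, 11:30–13:30, 15:15–18:00.
Elena free within 08:30–18:00: 08:30–09:45, 10:00–11:00, 11:15–13:45, 15:00–18:00.
Pablo ∩ Elena: 08:30–09:45, 10:00–10:45, 11:30–13:30, 15:15–18:00.
Restricted to 09:15–15:30: 09:15–09:45, 10:00–10:45, 11:30–13:30, 15:15–15:30.
Windows ≥ 90 min: 11:30–13:30.
Earliest such window starts at 11:30.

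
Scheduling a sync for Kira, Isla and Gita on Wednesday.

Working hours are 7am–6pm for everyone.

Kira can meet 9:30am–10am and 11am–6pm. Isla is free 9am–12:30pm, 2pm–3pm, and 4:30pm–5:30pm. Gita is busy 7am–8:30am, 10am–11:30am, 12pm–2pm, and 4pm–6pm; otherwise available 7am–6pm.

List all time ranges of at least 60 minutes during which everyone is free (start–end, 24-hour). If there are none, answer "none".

14:00–15:00

Gita free within 07:00–18:00: 08:30–10:00, 11:30–12:00, 14:00–16:00.
Kira ∩ Isla: 09:30–10:00, 11:00–12:30, 14:00–15:00, 16:30–17:30.
Kira ∩ Isla ∩ Gita: 09:30–10:00, 11:30–12:00, 14:00–15:00.
Windows ≥ 60 min: 14:00–15:00.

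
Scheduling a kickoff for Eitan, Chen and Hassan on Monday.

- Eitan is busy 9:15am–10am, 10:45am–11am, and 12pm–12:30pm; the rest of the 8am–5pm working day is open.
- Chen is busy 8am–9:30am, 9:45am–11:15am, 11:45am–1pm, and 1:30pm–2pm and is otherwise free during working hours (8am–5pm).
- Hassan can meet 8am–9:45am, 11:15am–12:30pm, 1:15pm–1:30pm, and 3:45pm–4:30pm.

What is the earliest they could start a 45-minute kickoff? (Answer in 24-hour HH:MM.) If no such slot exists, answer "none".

15:45

Eitan free within 08:00–17:00: 08:00–09:15, 10:00–10:45, 11:00–12:00, 12:30–17:00.
Chen free within 08:00–17:00: 09:30–09:45, 11:15–11:45, 13:00–13:30, 14:00–17:00.
Eitan ∩ Chen: 11:15–11:45, 13:00–13:30, 14:00–17:00.
Eitan ∩ Chen ∩ Hassan: 11:15–11:45, 13:15–13:30, 15:45–16:30.
Windows ≥ 45 min: 15:45–16:30.
Earliest such window starts at 15:45.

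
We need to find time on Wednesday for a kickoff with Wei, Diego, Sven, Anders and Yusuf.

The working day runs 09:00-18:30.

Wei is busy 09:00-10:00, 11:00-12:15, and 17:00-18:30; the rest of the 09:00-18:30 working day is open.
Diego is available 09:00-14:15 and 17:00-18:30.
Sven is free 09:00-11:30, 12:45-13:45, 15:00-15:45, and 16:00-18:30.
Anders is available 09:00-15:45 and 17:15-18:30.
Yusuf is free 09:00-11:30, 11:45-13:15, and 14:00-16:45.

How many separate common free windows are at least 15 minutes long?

Wei free within 09:00–18:30: 10:00–11:00, 12:15–17:00.
Wei ∩ Diego: 10:00–11:00, 12:15–14:15.
Wei ∩ Diego ∩ Sven: 10:00–11:00, 12:45–13:45.
Wei ∩ Diego ∩ Sven ∩ Anders: 10:00–11:00, 12:45–13:45.
Wei ∩ Diego ∩ Sven ∩ Anders ∩ Yusuf: 10:00–11:00, 12:45–13:15.
Windows ≥ 15 min: 10:00–11:00, 12:45–13:15.
That's 2 windows.

2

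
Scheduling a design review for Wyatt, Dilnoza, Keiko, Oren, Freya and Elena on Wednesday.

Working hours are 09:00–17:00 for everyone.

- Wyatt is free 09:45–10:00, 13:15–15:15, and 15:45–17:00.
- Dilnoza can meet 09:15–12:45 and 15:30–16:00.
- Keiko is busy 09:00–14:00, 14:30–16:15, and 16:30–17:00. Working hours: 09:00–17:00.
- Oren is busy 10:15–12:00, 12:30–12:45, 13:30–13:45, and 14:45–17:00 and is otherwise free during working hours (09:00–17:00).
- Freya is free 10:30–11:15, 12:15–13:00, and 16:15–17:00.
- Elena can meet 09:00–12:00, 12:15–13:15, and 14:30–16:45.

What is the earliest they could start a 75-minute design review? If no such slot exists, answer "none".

Keiko free within 09:00–17:00: 14:00–14:30, 16:15–16:30.
Oren free within 09:00–17:00: 09:00–10:15, 12:00–12:30, 12:45–13:30, 13:45–14:45.
Wyatt ∩ Dilnoza: 09:45–10:00, 15:45–16:00.
Wyatt ∩ Dilnoza ∩ Keiko: (none).
Wyatt ∩ Dilnoza ∩ Keiko ∩ Oren: (none).
Wyatt ∩ Dilnoza ∩ Keiko ∩ Oren ∩ Freya: (none).
Wyatt ∩ Dilnoza ∩ Keiko ∩ Oren ∩ Freya ∩ Elena: (none).
Windows ≥ 75 min: (none).

none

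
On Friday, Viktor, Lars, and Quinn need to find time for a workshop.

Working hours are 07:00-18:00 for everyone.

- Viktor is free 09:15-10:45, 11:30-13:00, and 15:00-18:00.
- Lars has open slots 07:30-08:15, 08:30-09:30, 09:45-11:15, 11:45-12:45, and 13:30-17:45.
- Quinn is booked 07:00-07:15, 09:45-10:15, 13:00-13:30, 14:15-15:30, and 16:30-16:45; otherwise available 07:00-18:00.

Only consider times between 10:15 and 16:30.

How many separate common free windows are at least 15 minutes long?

3

Quinn free within 07:00–18:00: 07:15–09:45, 10:15–13:00, 13:30–14:15, 15:30–16:30, 16:45–18:00.
Viktor ∩ Lars: 09:15–09:30, 09:45–10:45, 11:45–12:45, 15:00–17:45.
Viktor ∩ Lars ∩ Quinn: 09:15–09:30, 10:15–10:45, 11:45–12:45, 15:30–16:30, 16:45–17:45.
Restricted to 10:15–16:30: 10:15–10:45, 11:45–12:45, 15:30–16:30.
Windows ≥ 15 min: 10:15–10:45, 11:45–12:45, 15:30–16:30.
That's 3 windows.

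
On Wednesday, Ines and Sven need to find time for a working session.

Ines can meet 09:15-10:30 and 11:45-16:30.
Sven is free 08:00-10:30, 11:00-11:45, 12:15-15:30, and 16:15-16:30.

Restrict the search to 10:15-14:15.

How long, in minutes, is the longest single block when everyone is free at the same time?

Ines ∩ Sven: 09:15–10:30, 12:15–15:30, 16:15–16:30.
Restricted to 10:15–14:15: 10:15–10:30, 12:15–14:15.
Common window lengths: 15, 120 min; longest is 120.

120 minutes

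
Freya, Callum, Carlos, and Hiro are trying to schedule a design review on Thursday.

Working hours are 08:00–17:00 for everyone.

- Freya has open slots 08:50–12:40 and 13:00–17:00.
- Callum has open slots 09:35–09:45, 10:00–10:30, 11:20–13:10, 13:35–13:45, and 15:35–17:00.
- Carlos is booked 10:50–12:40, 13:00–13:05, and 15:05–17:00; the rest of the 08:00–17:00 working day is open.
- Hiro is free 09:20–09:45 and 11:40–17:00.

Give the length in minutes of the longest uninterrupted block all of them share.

Carlos free within 08:00–17:00: 08:00–10:50, 12:40–13:00, 13:05–15:05.
Freya ∩ Callum: 09:35–09:45, 10:00–10:30, 11:20–12:40, 13:00–13:10, 13:35–13:45, 15:35–17:00.
Freya ∩ Callum ∩ Carlos: 09:35–09:45, 10:00–10:30, 13:05–13:10, 13:35–13:45.
Freya ∩ Callum ∩ Carlos ∩ Hiro: 09:35–09:45, 13:05–13:10, 13:35–13:45.
Common window lengths: 10, 5, 10 min; longest is 10.

10 minutes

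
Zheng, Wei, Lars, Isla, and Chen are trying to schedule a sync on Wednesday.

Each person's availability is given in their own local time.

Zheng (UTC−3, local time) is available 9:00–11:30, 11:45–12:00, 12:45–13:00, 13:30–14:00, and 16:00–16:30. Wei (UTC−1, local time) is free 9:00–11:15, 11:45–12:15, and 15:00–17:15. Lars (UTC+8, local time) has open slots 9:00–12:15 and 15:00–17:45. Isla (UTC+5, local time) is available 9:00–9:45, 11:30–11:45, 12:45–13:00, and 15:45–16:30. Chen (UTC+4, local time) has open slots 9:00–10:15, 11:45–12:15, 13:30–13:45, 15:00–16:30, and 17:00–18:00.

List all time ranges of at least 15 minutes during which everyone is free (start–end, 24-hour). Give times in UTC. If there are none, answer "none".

none

Zheng → UTC: 12:00–14:30, 14:45–15:00, 15:45–16:00, 16:30–17:00, 19:00–19:30.
Wei → UTC: 10:00–12:15, 12:45–13:15, 16:00–18:15.
Lars → UTC: 01:00–04:15, 07:00–09:45.
Isla → UTC: 04:00–04:45, 06:30–06:45, 07:45–08:00, 10:45–11:30.
Chen → UTC: 05:00–06:15, 07:45–08:15, 09:30–09:45, 11:00–12:30, 13:00–14:00.
Zheng ∩ Wei: 12:00–12:15, 12:45–13:15, 16:30–17:00.
Zheng ∩ Wei ∩ Lars: (none).
Zheng ∩ Wei ∩ Lars ∩ Isla: (none).
Zheng ∩ Wei ∩ Lars ∩ Isla ∩ Chen: (none).
Windows ≥ 15 min: (none).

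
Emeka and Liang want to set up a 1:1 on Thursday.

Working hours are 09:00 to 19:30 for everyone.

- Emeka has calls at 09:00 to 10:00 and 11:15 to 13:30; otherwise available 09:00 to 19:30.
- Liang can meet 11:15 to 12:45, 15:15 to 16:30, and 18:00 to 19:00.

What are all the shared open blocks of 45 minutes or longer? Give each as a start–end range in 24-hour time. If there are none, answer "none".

Emeka free within 09:00–19:30: 10:00–11:15, 13:30–19:30.
Emeka ∩ Liang: 15:15–16:30, 18:00–19:00.
Windows ≥ 45 min: 15:15–16:30, 18:00–19:00.

15:15–16:30, 18:00–19:00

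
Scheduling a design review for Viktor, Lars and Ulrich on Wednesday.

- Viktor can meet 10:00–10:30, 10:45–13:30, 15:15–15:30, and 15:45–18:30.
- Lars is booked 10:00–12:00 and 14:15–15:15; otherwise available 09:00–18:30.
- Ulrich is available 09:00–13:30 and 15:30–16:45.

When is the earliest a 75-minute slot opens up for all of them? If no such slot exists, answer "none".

Lars free within 09:00–18:30: 09:00–10:00, 12:00–14:15, 15:15–18:30.
Viktor ∩ Lars: 12:00–13:30, 15:15–15:30, 15:45–18:30.
Viktor ∩ Lars ∩ Ulrich: 12:00–13:30, 15:45–16:45.
Windows ≥ 75 min: 12:00–13:30.
Earliest such window starts at 12:00.

12:00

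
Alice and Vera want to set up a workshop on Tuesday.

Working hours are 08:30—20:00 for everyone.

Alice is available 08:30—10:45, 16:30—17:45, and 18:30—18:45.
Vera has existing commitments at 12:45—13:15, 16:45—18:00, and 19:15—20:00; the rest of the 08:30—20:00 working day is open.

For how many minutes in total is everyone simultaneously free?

Vera free within 08:30–20:00: 08:30–12:45, 13:15–16:45, 18:00–19:15.
Alice ∩ Vera: 08:30–10:45, 16:30–16:45, 18:30–18:45.
Total common minutes: 135 + 15 + 15 = 165.

165 minutes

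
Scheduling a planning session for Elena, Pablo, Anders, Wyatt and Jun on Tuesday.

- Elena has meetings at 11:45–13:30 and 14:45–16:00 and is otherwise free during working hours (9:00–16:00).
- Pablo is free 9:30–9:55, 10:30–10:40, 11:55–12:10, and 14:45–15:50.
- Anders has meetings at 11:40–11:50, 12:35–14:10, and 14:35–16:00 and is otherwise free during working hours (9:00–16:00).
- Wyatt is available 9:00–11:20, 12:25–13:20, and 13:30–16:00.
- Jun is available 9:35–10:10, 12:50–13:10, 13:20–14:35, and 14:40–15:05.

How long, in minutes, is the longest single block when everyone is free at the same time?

20 minutes

Elena free within 09:00–16:00: 09:00–11:45, 13:30–14:45.
Anders free within 09:00–16:00: 09:00–11:40, 11:50–12:35, 14:10–14:35.
Elena ∩ Pablo: 09:30–09:55, 10:30–10:40.
Elena ∩ Pablo ∩ Anders: 09:30–09:55, 10:30–10:40.
Elena ∩ Pablo ∩ Anders ∩ Wyatt: 09:30–09:55, 10:30–10:40.
Elena ∩ Pablo ∩ Anders ∩ Wyatt ∩ Jun: 09:35–09:55.
Single common window of 20 minutes.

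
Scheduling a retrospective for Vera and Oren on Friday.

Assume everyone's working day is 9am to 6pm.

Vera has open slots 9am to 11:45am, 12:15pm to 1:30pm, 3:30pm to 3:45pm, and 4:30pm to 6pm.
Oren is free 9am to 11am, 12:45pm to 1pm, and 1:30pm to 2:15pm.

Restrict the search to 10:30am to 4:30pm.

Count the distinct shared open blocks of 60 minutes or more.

0

Vera ∩ Oren: 09:00–11:00, 12:45–13:00.
Restricted to 10:30–16:30: 10:30–11:00, 12:45–13:00.
Windows ≥ 60 min: (none).
That's 0 windows.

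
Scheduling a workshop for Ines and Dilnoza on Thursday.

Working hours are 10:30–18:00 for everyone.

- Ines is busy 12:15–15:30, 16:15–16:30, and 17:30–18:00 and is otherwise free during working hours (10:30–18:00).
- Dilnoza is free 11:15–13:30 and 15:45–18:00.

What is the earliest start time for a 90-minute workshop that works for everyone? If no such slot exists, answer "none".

Ines free within 10:30–18:00: 10:30–12:15, 15:30–16:15, 16:30–17:30.
Ines ∩ Dilnoza: 11:15–12:15, 15:45–16:15, 16:30–17:30.
Windows ≥ 90 min: (none).

none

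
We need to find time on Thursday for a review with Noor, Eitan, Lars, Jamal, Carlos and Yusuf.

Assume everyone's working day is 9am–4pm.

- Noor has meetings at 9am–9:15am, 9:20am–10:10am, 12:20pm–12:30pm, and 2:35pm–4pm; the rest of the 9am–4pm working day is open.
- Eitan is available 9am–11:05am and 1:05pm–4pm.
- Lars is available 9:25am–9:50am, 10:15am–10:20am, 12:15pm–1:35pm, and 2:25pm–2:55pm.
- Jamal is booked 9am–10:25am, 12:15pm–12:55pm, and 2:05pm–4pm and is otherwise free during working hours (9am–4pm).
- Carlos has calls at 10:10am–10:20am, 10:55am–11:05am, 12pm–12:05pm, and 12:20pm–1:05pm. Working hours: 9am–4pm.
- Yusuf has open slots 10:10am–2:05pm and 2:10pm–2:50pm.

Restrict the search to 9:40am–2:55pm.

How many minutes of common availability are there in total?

Noor free within 09:00–16:00: 09:15–09:20, 10:10–12:20, 12:30–14:35.
Jamal free within 09:00–16:00: 10:25–12:15, 12:55–14:05.
Carlos free within 09:00–16:00: 09:00–10:10, 10:20–10:55, 11:05–12:00, 12:05–12:20, 13:05–16:00.
Noor ∩ Eitan: 09:15–09:20, 10:10–11:05, 13:05–14:35.
Noor ∩ Eitan ∩ Lars: 10:15–10:20, 13:05–13:35, 14:25–14:35.
Noor ∩ Eitan ∩ Lars ∩ Jamal: 13:05–13:35.
Noor ∩ Eitan ∩ Lars ∩ Jamal ∩ Carlos: 13:05–13:35.
Noor ∩ Eitan ∩ Lars ∩ Jamal ∩ Carlos ∩ Yusuf: 13:05–13:35.
Restricted to 09:40–14:55: 13:05–13:35.
Total common minutes: 30.

30 minutes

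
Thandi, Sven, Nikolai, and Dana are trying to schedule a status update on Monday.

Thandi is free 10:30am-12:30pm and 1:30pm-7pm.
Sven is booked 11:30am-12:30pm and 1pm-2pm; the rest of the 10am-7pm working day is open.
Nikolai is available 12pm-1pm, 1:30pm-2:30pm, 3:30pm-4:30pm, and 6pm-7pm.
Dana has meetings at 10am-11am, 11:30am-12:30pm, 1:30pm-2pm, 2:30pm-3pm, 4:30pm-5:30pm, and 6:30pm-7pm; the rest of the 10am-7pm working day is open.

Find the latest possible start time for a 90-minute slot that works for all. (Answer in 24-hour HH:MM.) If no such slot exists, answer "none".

none

Sven free within 10:00–19:00: 10:00–11:30, 12:30–13:00, 14:00–19:00.
Dana free within 10:00–19:00: 11:00–11:30, 12:30–13:30, 14:00–14:30, 15:00–16:30, 17:30–18:30.
Thandi ∩ Sven: 10:30–11:30, 14:00–19:00.
Thandi ∩ Sven ∩ Nikolai: 14:00–14:30, 15:30–16:30, 18:00–19:00.
Thandi ∩ Sven ∩ Nikolai ∩ Dana: 14:00–14:30, 15:30–16:30, 18:00–18:30.
Windows ≥ 90 min: (none).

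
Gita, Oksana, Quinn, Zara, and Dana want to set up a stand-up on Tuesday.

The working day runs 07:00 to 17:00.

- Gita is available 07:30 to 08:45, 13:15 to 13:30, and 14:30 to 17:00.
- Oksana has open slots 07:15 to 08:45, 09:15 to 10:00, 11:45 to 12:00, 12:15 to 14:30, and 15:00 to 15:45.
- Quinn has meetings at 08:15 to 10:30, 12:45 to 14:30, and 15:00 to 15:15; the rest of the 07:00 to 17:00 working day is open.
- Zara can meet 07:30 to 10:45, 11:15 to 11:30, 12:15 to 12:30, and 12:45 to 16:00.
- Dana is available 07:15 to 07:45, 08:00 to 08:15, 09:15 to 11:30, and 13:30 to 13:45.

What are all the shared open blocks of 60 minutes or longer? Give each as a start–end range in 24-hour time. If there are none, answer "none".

none

Quinn free within 07:00–17:00: 07:00–08:15, 10:30–12:45, 14:30–15:00, 15:15–17:00.
Gita ∩ Oksana: 07:30–08:45, 13:15–13:30, 15:00–15:45.
Gita ∩ Oksana ∩ Quinn: 07:30–08:15, 15:15–15:45.
Gita ∩ Oksana ∩ Quinn ∩ Zara: 07:30–08:15, 15:15–15:45.
Gita ∩ Oksana ∩ Quinn ∩ Zara ∩ Dana: 07:30–07:45, 08:00–08:15.
Windows ≥ 60 min: (none).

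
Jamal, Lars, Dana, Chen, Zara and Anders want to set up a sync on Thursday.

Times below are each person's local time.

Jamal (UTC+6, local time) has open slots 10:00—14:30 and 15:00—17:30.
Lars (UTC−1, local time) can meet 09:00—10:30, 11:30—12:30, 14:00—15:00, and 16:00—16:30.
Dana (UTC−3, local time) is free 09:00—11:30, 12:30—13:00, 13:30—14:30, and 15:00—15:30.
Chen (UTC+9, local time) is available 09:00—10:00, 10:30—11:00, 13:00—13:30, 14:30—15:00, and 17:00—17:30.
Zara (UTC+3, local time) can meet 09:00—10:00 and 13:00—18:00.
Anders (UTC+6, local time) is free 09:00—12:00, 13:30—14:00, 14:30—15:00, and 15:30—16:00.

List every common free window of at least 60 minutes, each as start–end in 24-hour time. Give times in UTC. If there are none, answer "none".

Jamal → UTC: 04:00–08:30, 09:00–11:30.
Lars → UTC: 10:00–11:30, 12:30–13:30, 15:00–16:00, 17:00–17:30.
Dana → UTC: 12:00–14:30, 15:30–16:00, 16:30–17:30, 18:00–18:30.
Chen → UTC: 00:00–01:00, 01:30–02:00, 04:00–04:30, 05:30–06:00, 08:00–08:30.
Zara → UTC: 06:00–07:00, 10:00–15:00.
Anders → UTC: 03:00–06:00, 07:30–08:00, 08:30–09:00, 09:30–10:00.
Jamal ∩ Lars: 10:00–11:30.
Jamal ∩ Lars ∩ Dana: (none).
Jamal ∩ Lars ∩ Dana ∩ Chen: (none).
Jamal ∩ Lars ∩ Dana ∩ Chen ∩ Zara: (none).
Jamal ∩ Lars ∩ Dana ∩ Chen ∩ Zara ∩ Anders: (none).
Windows ≥ 60 min: (none).

none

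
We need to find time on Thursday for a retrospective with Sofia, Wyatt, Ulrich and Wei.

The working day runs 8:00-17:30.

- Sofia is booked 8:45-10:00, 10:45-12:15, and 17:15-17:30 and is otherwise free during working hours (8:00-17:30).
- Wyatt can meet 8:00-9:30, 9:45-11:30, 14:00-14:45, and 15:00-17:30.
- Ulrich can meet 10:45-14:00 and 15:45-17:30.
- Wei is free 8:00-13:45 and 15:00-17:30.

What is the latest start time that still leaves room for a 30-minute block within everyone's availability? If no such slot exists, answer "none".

16:45

Sofia free within 08:00–17:30: 08:00–08:45, 10:00–10:45, 12:15–17:15.
Sofia ∩ Wyatt: 08:00–08:45, 10:00–10:45, 14:00–14:45, 15:00–17:15.
Sofia ∩ Wyatt ∩ Ulrich: 15:45–17:15.
Sofia ∩ Wyatt ∩ Ulrich ∩ Wei: 15:45–17:15.
Windows ≥ 30 min: 15:45–17:15.
Latest start in the last window 15:45–17:15 is 17:15 − 30 min = 16:45.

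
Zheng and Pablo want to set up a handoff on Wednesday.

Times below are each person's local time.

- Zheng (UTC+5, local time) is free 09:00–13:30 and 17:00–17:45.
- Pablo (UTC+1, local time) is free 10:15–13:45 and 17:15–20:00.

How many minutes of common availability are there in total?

45 minutes

Zheng → UTC: 04:00–08:30, 12:00–12:45.
Pablo → UTC: 09:15–12:45, 16:15–19:00.
Zheng ∩ Pablo: 12:00–12:45.
Total common minutes: 45.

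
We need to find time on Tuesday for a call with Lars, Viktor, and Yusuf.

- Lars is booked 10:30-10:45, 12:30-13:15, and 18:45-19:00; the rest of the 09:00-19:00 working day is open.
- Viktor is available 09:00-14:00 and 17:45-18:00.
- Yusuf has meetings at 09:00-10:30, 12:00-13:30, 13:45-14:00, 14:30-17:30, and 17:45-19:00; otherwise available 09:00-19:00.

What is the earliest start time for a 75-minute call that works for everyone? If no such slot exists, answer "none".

Lars free within 09:00–19:00: 09:00–10:30, 10:45–12:30, 13:15–18:45.
Yusuf free within 09:00–19:00: 10:30–12:00, 13:30–13:45, 14:00–14:30, 17:30–17:45.
Lars ∩ Viktor: 09:00–10:30, 10:45–12:30, 13:15–14:00, 17:45–18:00.
Lars ∩ Viktor ∩ Yusuf: 10:45–12:00, 13:30–13:45.
Windows ≥ 75 min: 10:45–12:00.
Earliest such window starts at 10:45.

10:45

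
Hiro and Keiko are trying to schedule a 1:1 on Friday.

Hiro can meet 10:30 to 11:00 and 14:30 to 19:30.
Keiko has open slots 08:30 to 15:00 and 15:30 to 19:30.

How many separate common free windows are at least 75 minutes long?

1

Hiro ∩ Keiko: 10:30–11:00, 14:30–15:00, 15:30–19:30.
Windows ≥ 75 min: 15:30–19:30.
That's 1 window.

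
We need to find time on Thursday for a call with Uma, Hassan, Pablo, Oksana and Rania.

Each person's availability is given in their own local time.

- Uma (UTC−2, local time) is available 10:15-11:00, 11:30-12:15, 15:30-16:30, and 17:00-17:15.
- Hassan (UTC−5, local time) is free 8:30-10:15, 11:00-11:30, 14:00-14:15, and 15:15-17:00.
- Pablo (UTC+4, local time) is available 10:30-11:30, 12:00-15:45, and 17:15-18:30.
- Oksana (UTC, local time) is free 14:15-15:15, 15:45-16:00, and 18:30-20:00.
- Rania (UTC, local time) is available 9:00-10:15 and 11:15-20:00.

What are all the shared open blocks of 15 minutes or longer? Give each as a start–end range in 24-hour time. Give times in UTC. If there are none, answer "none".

none

Uma → UTC: 12:15–13:00, 13:30–14:15, 17:30–18:30, 19:00–19:15.
Hassan → UTC: 13:30–15:15, 16:00–16:30, 19:00–19:15, 20:15–22:00.
Pablo → UTC: 06:30–07:30, 08:00–11:45, 13:15–14:30.
Oksana → UTC: 14:15–15:15, 15:45–16:00, 18:30–20:00.
Rania → UTC: 09:00–10:15, 11:15–20:00.
Uma ∩ Hassan: 13:30–14:15, 19:00–19:15.
Uma ∩ Hassan ∩ Pablo: 13:30–14:15.
Uma ∩ Hassan ∩ Pablo ∩ Oksana: (none).
Uma ∩ Hassan ∩ Pablo ∩ Oksana ∩ Rania: (none).
Windows ≥ 15 min: (none).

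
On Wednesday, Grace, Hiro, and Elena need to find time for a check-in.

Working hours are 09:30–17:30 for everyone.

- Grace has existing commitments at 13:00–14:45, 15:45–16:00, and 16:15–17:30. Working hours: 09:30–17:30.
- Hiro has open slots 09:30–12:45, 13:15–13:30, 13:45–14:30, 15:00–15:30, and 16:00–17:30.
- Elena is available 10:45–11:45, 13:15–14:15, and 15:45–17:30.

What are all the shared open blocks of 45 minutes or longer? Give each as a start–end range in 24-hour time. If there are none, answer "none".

Grace free within 09:30–17:30: 09:30–13:00, 14:45–15:45, 16:00–16:15.
Grace ∩ Hiro: 09:30–12:45, 15:00–15:30, 16:00–16:15.
Grace ∩ Hiro ∩ Elena: 10:45–11:45, 16:00–16:15.
Windows ≥ 45 min: 10:45–11:45.

10:45–11:45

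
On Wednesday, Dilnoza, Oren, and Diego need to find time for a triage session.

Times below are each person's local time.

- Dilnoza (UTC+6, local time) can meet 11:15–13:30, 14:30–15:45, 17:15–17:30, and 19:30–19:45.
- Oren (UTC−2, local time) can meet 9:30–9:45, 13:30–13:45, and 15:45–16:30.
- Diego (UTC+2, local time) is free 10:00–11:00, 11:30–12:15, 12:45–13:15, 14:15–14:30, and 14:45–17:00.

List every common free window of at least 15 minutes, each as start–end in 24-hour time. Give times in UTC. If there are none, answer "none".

Dilnoza → UTC: 05:15–07:30, 08:30–09:45, 11:15–11:30, 13:30–13:45.
Oren → UTC: 11:30–11:45, 15:30–15:45, 17:45–18:30.
Diego → UTC: 08:00–09:00, 09:30–10:15, 10:45–11:15, 12:15–12:30, 12:45–15:00.
Dilnoza ∩ Oren: (none).
Dilnoza ∩ Oren ∩ Diego: (none).
Windows ≥ 15 min: (none).

none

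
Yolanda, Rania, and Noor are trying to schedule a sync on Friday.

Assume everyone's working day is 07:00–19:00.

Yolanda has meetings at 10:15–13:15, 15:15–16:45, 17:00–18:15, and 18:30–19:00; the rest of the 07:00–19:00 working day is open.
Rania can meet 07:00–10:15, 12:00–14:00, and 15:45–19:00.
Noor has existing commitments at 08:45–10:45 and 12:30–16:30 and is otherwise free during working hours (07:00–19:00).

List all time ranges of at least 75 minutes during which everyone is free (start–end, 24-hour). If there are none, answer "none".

07:00–08:45

Yolanda free within 07:00–19:00: 07:00–10:15, 13:15–15:15, 16:45–17:00, 18:15–18:30.
Noor free within 07:00–19:00: 07:00–08:45, 10:45–12:30, 16:30–19:00.
Yolanda ∩ Rania: 07:00–10:15, 13:15–14:00, 16:45–17:00, 18:15–18:30.
Yolanda ∩ Rania ∩ Noor: 07:00–08:45, 16:45–17:00, 18:15–18:30.
Windows ≥ 75 min: 07:00–08:45.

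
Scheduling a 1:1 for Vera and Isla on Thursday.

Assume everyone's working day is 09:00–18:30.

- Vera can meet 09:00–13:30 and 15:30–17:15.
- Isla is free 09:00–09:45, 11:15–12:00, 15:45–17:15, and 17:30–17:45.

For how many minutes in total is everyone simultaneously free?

Vera ∩ Isla: 09:00–09:45, 11:15–12:00, 15:45–17:15.
Total common minutes: 45 + 45 + 90 = 180.

180 minutes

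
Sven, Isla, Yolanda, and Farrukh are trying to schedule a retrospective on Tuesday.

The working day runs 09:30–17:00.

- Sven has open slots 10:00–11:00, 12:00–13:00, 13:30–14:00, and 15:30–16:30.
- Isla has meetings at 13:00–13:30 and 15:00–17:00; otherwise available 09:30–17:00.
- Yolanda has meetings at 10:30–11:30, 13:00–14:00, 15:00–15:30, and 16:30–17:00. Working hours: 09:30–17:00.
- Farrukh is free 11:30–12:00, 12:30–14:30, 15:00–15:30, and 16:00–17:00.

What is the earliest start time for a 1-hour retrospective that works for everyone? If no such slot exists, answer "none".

none

Isla free within 09:30–17:00: 09:30–13:00, 13:30–15:00.
Yolanda free within 09:30–17:00: 09:30–10:30, 11:30–13:00, 14:00–15:00, 15:30–16:30.
Sven ∩ Isla: 10:00–11:00, 12:00–13:00, 13:30–14:00.
Sven ∩ Isla ∩ Yolanda: 10:00–10:30, 12:00–13:00.
Sven ∩ Isla ∩ Yolanda ∩ Farrukh: 12:30–13:00.
Windows ≥ 60 min: (none).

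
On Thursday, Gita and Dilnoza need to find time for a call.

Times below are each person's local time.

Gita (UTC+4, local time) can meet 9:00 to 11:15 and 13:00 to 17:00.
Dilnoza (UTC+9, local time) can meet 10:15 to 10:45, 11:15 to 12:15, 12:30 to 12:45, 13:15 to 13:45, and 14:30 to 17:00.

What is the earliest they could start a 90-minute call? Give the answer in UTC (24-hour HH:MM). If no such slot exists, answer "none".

Gita → UTC: 05:00–07:15, 09:00–13:00.
Dilnoza → UTC: 01:15–01:45, 02:15–03:15, 03:30–03:45, 04:15–04:45, 05:30–08:00.
Gita ∩ Dilnoza: 05:30–07:15.
Windows ≥ 90 min: 05:30–07:15.
Earliest such window starts at 05:30.

05:30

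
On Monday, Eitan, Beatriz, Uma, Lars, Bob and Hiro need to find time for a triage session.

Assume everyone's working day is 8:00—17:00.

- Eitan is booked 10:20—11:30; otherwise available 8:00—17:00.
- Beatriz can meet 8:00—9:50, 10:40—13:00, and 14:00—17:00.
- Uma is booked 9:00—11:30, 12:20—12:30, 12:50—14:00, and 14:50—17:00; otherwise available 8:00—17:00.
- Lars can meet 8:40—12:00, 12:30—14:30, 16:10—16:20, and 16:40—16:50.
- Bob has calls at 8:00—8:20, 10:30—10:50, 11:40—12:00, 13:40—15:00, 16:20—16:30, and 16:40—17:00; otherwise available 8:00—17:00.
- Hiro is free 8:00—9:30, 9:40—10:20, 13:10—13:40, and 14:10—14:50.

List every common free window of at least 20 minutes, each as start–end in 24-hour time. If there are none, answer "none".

Eitan free within 08:00–17:00: 08:00–10:20, 11:30–17:00.
Uma free within 08:00–17:00: 08:00–09:00, 11:30–12:20, 12:30–12:50, 14:00–14:50.
Bob free within 08:00–17:00: 08:20–10:30, 10:50–11:40, 12:00–13:40, 15:00–16:20, 16:30–16:40.
Eitan ∩ Beatriz: 08:00–09:50, 11:30–13:00, 14:00–17:00.
Eitan ∩ Beatriz ∩ Uma: 08:00–09:00, 11:30–12:20, 12:30–12:50, 14:00–14:50.
Eitan ∩ Beatriz ∩ Uma ∩ Lars: 08:40–09:00, 11:30–12:00, 12:30–12:50, 14:00–14:30.
Eitan ∩ Beatriz ∩ Uma ∩ Lars ∩ Bob: 08:40–09:00, 11:30–11:40, 12:30–12:50.
Eitan ∩ Beatriz ∩ Uma ∩ Lars ∩ Bob ∩ Hiro: 08:40–09:00.
Windows ≥ 20 min: 08:40–09:00.

08:40–09:00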